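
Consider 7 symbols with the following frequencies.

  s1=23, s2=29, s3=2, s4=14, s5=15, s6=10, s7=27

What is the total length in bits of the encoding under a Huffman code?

316

Merge the two smallest weights repeatedly:
merge s3(2) and s6(10): 12
merge 12 and s4(14): 26
merge s5(15) and s1(23): 38
merge 26 and s7(27): 53
merge s2(29) and 38: 67
merge 53 and 67: 120
The encoded length is the sum of every internal node's weight: 12 + 26 + 38 + 53 + 67 + 120 = 316 bits.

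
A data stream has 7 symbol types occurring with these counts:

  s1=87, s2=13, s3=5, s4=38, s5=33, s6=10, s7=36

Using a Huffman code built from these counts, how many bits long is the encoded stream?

Greedily combine the two least-frequent nodes:
merge s3(5) and s6(10): 15
merge s2(13) and 15: 28
merge 28 and s5(33): 61
merge s7(36) and s4(38): 74
merge 61 and 74: 135
merge s1(87) and 135: 222
Total encoded bits = sum of merged weights = 15 + 28 + 61 + 74 + 135 + 222 = 535.

535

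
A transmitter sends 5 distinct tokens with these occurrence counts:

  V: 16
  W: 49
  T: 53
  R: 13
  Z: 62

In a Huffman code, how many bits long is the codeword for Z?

2

Build the tree from the bottom:
merge R(13) and V(16): 29
merge 29 and W(49): 78
merge T(53) and Z(62): 115
merge 78 and 115: 193
Z sits 2 levels below the root, so its codeword is 2 bits.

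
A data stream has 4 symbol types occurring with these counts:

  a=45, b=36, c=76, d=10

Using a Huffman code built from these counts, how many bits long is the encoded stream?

304

Greedily combine the two least-frequent nodes:
combine d(10), b(36) → 46
combine a(45), 46 → 91
combine c(76), 91 → 167
The encoded length is the sum of every internal node's weight: 46 + 91 + 167 = 304 bits.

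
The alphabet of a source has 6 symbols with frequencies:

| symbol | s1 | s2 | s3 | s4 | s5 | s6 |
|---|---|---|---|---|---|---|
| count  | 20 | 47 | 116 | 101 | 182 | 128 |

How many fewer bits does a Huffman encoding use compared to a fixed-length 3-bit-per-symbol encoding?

359

Fixed-length: 3 bits × 594 symbols = 1782 bits.
Huffman merges:
merge s1(20) and s2(47): 67
merge 67 and s4(101): 168
merge s3(116) and s6(128): 244
merge 168 and s5(182): 350
merge 244 and 350: 594
Huffman total = 67 + 168 + 244 + 350 + 594 = 1423 bits.
Saving = 1782 − 1423 = 359 bits.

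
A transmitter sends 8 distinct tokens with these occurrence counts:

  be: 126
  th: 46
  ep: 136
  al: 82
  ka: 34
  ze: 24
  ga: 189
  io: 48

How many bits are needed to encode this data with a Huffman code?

Merge the two smallest weights repeatedly:
ze(24) + ka(34) → 58
th(46) + io(48) → 94
58 + al(82) → 140
94 + be(126) → 220
ep(136) + 140 → 276
ga(189) + 220 → 409
276 + 409 → 685
Each symbol's bit-cost is frequency × depth; summing gives 1882 bits (equivalently 58 + 94 + 140 + 220 + 276 + 409 + 685).

1882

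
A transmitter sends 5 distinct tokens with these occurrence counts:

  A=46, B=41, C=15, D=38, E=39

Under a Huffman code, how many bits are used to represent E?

Huffman merges, smallest pair first:
C(15) + D(38) → 53
E(39) + B(41) → 80
A(46) + 53 → 99
80 + 99 → 179
E's leaf is at depth 2, giving a 2-bit codeword.

2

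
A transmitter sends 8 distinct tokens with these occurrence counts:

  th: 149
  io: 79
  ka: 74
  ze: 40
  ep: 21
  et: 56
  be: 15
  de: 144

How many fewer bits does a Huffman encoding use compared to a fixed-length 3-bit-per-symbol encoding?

Fixed-length: 3 bits × 578 symbols = 1734 bits.
Huffman merges:
combine be(15), ep(21) → 36
combine 36, ze(40) → 76
combine et(56), ka(74) → 130
combine 76, io(79) → 155
combine 130, de(144) → 274
combine th(149), 155 → 304
combine 274, 304 → 578
Huffman total = 36 + 76 + 130 + 155 + 274 + 304 + 578 = 1553 bits.
Saving = 1734 − 1553 = 181 bits.

181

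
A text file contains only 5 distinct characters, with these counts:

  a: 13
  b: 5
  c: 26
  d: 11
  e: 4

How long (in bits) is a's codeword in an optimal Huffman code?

Repeatedly merge the two smallest:
e(4) + b(5) → 9
9 + d(11) → 20
a(13) + 20 → 33
c(26) + 33 → 59
The subtree containing a is merged 2 times, so code length = 2.

2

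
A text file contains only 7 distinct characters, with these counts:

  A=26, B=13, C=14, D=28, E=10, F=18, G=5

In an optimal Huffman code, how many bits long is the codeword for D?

2

Build the tree from the bottom:
merge G(5) and E(10): 15
merge B(13) and C(14): 27
merge 15 and F(18): 33
merge A(26) and 27: 53
merge D(28) and 33: 61
merge 53 and 61: 114
The subtree containing D is merged 2 times, so code length = 2.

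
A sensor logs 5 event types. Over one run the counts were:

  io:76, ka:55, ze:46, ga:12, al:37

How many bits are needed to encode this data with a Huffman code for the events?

501

Build the Huffman tree bottom-up:
ga(12) + al(37) → 49
ze(46) + 49 → 95
ka(55) + io(76) → 131
95 + 131 → 226
The encoded length is the sum of every internal node's weight: 49 + 95 + 131 + 226 = 501 bits.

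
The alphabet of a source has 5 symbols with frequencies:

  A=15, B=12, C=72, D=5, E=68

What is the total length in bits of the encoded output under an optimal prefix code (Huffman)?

Build the Huffman tree bottom-up:
merge D(5) and B(12): 17
merge A(15) and 17: 32
merge 32 and E(68): 100
merge C(72) and 100: 172
The encoded length is the sum of every internal node's weight: 17 + 32 + 100 + 172 = 321 bits.

321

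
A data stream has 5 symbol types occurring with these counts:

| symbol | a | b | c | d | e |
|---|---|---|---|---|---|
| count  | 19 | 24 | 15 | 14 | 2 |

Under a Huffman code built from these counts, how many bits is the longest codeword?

Merge the two lowest-weight nodes at each step:
e(2) + d(14) → 16
c(15) + 16 → 31
a(19) + b(24) → 43
31 + 43 → 74
The rarest symbols sit at the bottom; the longest codeword is 3 bits.

3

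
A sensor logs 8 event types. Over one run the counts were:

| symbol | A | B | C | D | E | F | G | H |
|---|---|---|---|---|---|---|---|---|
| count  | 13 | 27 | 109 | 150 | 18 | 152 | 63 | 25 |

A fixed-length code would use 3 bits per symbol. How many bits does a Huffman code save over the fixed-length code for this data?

Fixed-length: 3 bits × 557 symbols = 1671 bits.
Huffman merges:
combine A(13), E(18) → 31
combine H(25), B(27) → 52
combine 31, 52 → 83
combine G(63), 83 → 146
combine C(109), 146 → 255
combine D(150), F(152) → 302
combine 255, 302 → 557
Huffman total = 31 + 52 + 83 + 146 + 255 + 302 + 557 = 1426 bits.
Saving = 1671 − 1426 = 245 bits.

245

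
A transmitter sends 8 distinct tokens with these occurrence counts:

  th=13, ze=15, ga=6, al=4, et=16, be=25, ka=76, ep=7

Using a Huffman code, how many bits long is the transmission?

Greedily combine the two least-frequent nodes:
merge al(4) and ga(6): 10
merge ep(7) and 10: 17
merge th(13) and ze(15): 28
merge et(16) and 17: 33
merge be(25) and 28: 53
merge 33 and 53: 86
merge ka(76) and 86: 162
Each symbol's bit-cost is frequency × depth; summing gives 389 bits (equivalently 10 + 17 + 28 + 33 + 53 + 86 + 162).

389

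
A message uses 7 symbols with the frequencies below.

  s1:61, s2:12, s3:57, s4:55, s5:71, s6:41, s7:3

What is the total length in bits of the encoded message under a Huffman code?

Greedily combine the two least-frequent nodes:
combine s7(3), s2(12) → 15
combine 15, s6(41) → 56
combine s4(55), 56 → 111
combine s3(57), s1(61) → 118
combine s5(71), 111 → 182
combine 118, 182 → 300
The encoded length is the sum of every internal node's weight: 15 + 56 + 111 + 118 + 182 + 300 = 782 bits.

782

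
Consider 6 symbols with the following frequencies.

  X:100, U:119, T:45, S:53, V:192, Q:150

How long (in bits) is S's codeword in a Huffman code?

Repeatedly merge the two smallest:
merge T(45) and S(53): 98
merge 98 and X(100): 198
merge U(119) and Q(150): 269
merge V(192) and 198: 390
merge 269 and 390: 659
S's leaf is at depth 4, giving a 4-bit codeword.

4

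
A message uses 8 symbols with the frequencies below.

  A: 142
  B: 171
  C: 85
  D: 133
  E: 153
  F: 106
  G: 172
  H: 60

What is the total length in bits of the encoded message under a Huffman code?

Merge the two smallest weights repeatedly:
merge H(60) and C(85): 145
merge F(106) and D(133): 239
merge A(142) and 145: 287
merge E(153) and B(171): 324
merge G(172) and 239: 411
merge 287 and 324: 611
merge 411 and 611: 1022
Total encoded bits = sum of merged weights = 145 + 239 + 287 + 324 + 411 + 611 + 1022 = 3039.

3039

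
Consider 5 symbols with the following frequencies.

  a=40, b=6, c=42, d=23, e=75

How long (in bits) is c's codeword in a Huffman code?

Huffman merges, smallest pair first:
merge b(6) and d(23): 29
merge 29 and a(40): 69
merge c(42) and 69: 111
merge e(75) and 111: 186
c's leaf is at depth 2, giving a 2-bit codeword.

2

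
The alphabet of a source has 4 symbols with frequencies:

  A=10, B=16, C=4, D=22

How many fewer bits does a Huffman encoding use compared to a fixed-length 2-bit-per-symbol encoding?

8

Fixed-length: 2 bits × 52 symbols = 104 bits.
Huffman merges:
combine C(4), A(10) → 14
combine 14, B(16) → 30
combine D(22), 30 → 52
Huffman total = 14 + 30 + 52 = 96 bits.
Saving = 104 − 96 = 8 bits.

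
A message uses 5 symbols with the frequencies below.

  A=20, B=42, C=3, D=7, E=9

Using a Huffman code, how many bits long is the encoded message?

149

Merge the two smallest weights repeatedly:
combine C(3), D(7) → 10
combine E(9), 10 → 19
combine 19, A(20) → 39
combine 39, B(42) → 81
Total encoded bits = sum of merged weights = 10 + 19 + 39 + 81 = 149.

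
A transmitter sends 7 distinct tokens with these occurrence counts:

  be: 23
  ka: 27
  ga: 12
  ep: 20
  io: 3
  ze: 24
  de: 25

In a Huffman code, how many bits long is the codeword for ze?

3

Repeatedly merge the two smallest:
merge io(3) and ga(12): 15
merge 15 and ep(20): 35
merge be(23) and ze(24): 47
merge de(25) and ka(27): 52
merge 35 and 47: 82
merge 52 and 82: 134
ze's leaf is at depth 3, giving a 3-bit codeword.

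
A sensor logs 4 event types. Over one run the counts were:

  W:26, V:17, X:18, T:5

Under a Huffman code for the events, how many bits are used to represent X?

2

Repeatedly merge the two smallest:
T(5) + V(17) → 22
X(18) + 22 → 40
W(26) + 40 → 66
X sits 2 levels below the root, so its codeword is 2 bits.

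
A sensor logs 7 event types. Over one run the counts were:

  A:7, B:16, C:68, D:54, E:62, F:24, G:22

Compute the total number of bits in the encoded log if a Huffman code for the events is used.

Merge the two smallest weights repeatedly:
merge A(7) and B(16): 23
merge G(22) and 23: 45
merge F(24) and 45: 69
merge D(54) and E(62): 116
merge C(68) and 69: 137
merge 116 and 137: 253
Each symbol's bit-cost is frequency × depth; summing gives 643 bits (equivalently 23 + 45 + 69 + 116 + 137 + 253).

643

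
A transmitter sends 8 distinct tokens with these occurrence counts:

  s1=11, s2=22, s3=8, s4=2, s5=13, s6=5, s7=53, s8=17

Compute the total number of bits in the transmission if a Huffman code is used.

333

Merge the two smallest weights repeatedly:
merge s4(2) and s6(5): 7
merge 7 and s3(8): 15
merge s1(11) and s5(13): 24
merge 15 and s8(17): 32
merge s2(22) and 24: 46
merge 32 and 46: 78
merge s7(53) and 78: 131
The encoded length is the sum of every internal node's weight: 7 + 15 + 24 + 32 + 46 + 78 + 131 = 333 bits.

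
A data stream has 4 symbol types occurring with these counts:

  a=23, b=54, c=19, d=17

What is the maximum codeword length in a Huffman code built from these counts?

3

Merge the two lowest-weight nodes at each step:
combine d(17), c(19) → 36
combine a(23), 36 → 59
combine b(54), 59 → 113
The rarest symbols sit at the bottom; the longest codeword is 3 bits.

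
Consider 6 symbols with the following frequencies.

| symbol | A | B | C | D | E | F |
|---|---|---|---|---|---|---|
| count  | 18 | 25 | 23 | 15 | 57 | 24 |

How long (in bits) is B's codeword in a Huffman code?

2

Huffman merges, smallest pair first:
combine D(15), A(18) → 33
combine C(23), F(24) → 47
combine B(25), 33 → 58
combine 47, E(57) → 104
combine 58, 104 → 162
B sits 2 levels below the root, so its codeword is 2 bits.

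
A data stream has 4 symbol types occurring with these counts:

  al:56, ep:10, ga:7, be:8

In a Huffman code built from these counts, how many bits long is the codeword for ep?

Repeatedly merge the two smallest:
ga(7) + be(8) → 15
ep(10) + 15 → 25
25 + al(56) → 81
ep's leaf is at depth 2, giving a 2-bit codeword.

2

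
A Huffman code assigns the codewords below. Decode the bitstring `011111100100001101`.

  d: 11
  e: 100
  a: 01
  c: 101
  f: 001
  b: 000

Read left to right; each codeword is recognised as soon as it completes (prefix code):
  01→a | 11→d | 11→d | 100→e | 100→e | 001→f | 101→c
Decoded message: addeefc

addeefc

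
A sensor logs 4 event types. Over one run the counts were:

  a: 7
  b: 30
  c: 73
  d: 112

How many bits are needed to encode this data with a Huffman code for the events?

369

Merge the two smallest weights repeatedly:
a(7) + b(30) → 37
37 + c(73) → 110
110 + d(112) → 222
The encoded length is the sum of every internal node's weight: 37 + 110 + 222 = 369 bits.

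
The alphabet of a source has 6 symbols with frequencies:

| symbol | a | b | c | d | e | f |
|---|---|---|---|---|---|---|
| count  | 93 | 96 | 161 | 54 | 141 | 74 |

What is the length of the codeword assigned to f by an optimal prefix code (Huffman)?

Build the tree from the bottom:
merge d(54) and f(74): 128
merge a(93) and b(96): 189
merge 128 and e(141): 269
merge c(161) and 189: 350
merge 269 and 350: 619
The subtree containing f is merged 3 times, so code length = 3.

3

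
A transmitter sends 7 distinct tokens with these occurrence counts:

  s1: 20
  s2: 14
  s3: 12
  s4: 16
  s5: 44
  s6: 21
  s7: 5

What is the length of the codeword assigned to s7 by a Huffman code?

Build the tree from the bottom:
combine s7(5), s3(12) → 17
combine s2(14), s4(16) → 30
combine 17, s1(20) → 37
combine s6(21), 30 → 51
combine 37, s5(44) → 81
combine 51, 81 → 132
s7 sits 4 levels below the root, so its codeword is 4 bits.

4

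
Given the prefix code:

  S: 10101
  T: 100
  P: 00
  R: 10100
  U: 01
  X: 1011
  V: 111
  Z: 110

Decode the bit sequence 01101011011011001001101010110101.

Read left to right; each codeword is recognised as soon as it completes (prefix code):
  01→U | 10101→S | 1011→X | 01→U | 100→T | 100→T | 110→Z | 10101→S | 10101→S
Decoded message: USXUTTZSS

USXUTTZSS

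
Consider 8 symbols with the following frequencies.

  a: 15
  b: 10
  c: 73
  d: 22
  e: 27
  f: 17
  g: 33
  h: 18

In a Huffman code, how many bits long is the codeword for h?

3

Repeatedly merge the two smallest:
merge b(10) and a(15): 25
merge f(17) and h(18): 35
merge d(22) and 25: 47
merge e(27) and g(33): 60
merge 35 and 47: 82
merge 60 and c(73): 133
merge 82 and 133: 215
The subtree containing h is merged 3 times, so code length = 3.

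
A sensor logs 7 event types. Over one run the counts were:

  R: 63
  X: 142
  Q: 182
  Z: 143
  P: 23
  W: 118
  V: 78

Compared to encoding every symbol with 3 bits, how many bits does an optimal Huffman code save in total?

Fixed-length: 3 bits × 749 symbols = 2247 bits.
Huffman merges:
merge P(23) and R(63): 86
merge V(78) and 86: 164
merge W(118) and X(142): 260
merge Z(143) and 164: 307
merge Q(182) and 260: 442
merge 307 and 442: 749
Huffman total = 86 + 164 + 260 + 307 + 442 + 749 = 2008 bits.
Saving = 2247 − 2008 = 239 bits.

239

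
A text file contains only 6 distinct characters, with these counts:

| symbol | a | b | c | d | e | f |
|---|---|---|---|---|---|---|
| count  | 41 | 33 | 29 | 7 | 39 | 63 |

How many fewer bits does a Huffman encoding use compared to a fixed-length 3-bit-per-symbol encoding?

107

Fixed-length: 3 bits × 212 symbols = 636 bits.
Huffman merges:
d(7) + c(29) → 36
b(33) + 36 → 69
e(39) + a(41) → 80
f(63) + 69 → 132
80 + 132 → 212
Huffman total = 36 + 69 + 80 + 132 + 212 = 529 bits.
Saving = 636 − 529 = 107 bits.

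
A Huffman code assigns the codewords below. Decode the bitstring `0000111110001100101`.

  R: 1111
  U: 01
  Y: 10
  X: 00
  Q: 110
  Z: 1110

Read left to right; each codeword is recognised as soon as it completes (prefix code):
  00→X | 00→X | 1111→R | 10→Y | 00→X | 110→Q | 01→U | 01→U
Decoded message: XXRYXQUU

XXRYXQUU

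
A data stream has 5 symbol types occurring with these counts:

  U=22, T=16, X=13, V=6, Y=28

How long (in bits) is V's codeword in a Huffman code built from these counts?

Repeatedly merge the two smallest:
combine V(6), X(13) → 19
combine T(16), 19 → 35
combine U(22), Y(28) → 50
combine 35, 50 → 85
V sits 3 levels below the root, so its codeword is 3 bits.

3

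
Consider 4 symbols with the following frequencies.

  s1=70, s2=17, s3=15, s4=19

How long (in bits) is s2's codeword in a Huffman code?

3

Huffman merges, smallest pair first:
s3(15) + s2(17) → 32
s4(19) + 32 → 51
51 + s1(70) → 121
The subtree containing s2 is merged 3 times, so code length = 3.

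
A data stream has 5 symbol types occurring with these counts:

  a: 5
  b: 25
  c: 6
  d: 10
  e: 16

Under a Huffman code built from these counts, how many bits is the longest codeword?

Merge the two lowest-weight nodes at each step:
combine a(5), c(6) → 11
combine d(10), 11 → 21
combine e(16), 21 → 37
combine b(25), 37 → 62
Maximum depth reached is 4.

4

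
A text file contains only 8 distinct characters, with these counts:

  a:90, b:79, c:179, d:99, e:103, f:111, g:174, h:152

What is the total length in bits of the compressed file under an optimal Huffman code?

2951

Merge the two smallest weights repeatedly:
merge b(79) and a(90): 169
merge d(99) and e(103): 202
merge f(111) and h(152): 263
merge 169 and g(174): 343
merge c(179) and 202: 381
merge 263 and 343: 606
merge 381 and 606: 987
The encoded length is the sum of every internal node's weight: 169 + 202 + 263 + 343 + 381 + 606 + 987 = 2951 bits.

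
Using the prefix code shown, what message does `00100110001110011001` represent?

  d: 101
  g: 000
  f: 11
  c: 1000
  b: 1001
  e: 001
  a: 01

Read left to right; each codeword is recognised as soon as it completes (prefix code):
  001→e | 001→e | 1000→c | 11→f | 1001→b | 1001→b
Decoded message: eecfbb

eecfbb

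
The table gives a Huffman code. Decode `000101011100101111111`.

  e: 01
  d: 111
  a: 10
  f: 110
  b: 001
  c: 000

caadbedd

Read left to right; each codeword is recognised as soon as it completes (prefix code):
  000→c | 10→a | 10→a | 111→d | 001→b | 01→e | 111→d | 111→d
Decoded message: caadbedd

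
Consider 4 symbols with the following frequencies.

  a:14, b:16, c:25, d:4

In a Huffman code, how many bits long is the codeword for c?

1

Huffman merges, smallest pair first:
d(4) + a(14) → 18
b(16) + 18 → 34
c(25) + 34 → 59
c is a child of the root — depth 1, so its codeword is a single bit.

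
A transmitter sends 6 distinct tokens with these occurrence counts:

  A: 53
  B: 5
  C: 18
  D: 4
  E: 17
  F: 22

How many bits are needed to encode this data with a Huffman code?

260

Merge the two smallest weights repeatedly:
merge D(4) and B(5): 9
merge 9 and E(17): 26
merge C(18) and F(22): 40
merge 26 and 40: 66
merge A(53) and 66: 119
Each symbol's bit-cost is frequency × depth; summing gives 260 bits (equivalently 9 + 26 + 40 + 66 + 119).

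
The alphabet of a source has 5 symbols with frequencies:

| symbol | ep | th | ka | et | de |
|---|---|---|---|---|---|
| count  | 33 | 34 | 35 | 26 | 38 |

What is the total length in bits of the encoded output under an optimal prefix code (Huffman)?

391

Build the Huffman tree bottom-up:
combine et(26), ep(33) → 59
combine th(34), ka(35) → 69
combine de(38), 59 → 97
combine 69, 97 → 166
The encoded length is the sum of every internal node's weight: 59 + 69 + 97 + 166 = 391 bits.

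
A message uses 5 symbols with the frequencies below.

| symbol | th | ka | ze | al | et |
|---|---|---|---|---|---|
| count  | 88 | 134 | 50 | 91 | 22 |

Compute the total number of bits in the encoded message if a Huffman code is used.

Merge the two smallest weights repeatedly:
et(22) + ze(50) → 72
72 + th(88) → 160
al(91) + ka(134) → 225
160 + 225 → 385
The encoded length is the sum of every internal node's weight: 72 + 160 + 225 + 385 = 842 bits.

842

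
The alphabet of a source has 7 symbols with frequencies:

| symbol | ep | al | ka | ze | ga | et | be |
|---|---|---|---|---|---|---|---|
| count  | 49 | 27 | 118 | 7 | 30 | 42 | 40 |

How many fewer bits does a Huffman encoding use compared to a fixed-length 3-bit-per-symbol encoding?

Fixed-length: 3 bits × 313 symbols = 939 bits.
Huffman merges:
merge ze(7) and al(27): 34
merge ga(30) and 34: 64
merge be(40) and et(42): 82
merge ep(49) and 64: 113
merge 82 and 113: 195
merge ka(118) and 195: 313
Huffman total = 34 + 64 + 82 + 113 + 195 + 313 = 801 bits.
Saving = 939 − 801 = 138 bits.

138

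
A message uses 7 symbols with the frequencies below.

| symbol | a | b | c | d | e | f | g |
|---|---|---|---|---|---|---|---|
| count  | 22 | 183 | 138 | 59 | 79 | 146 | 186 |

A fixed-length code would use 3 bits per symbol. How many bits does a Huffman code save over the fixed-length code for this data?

288

Fixed-length: 3 bits × 813 symbols = 2439 bits.
Huffman merges:
merge a(22) and d(59): 81
merge e(79) and 81: 160
merge c(138) and f(146): 284
merge 160 and b(183): 343
merge g(186) and 284: 470
merge 343 and 470: 813
Huffman total = 81 + 160 + 284 + 343 + 470 + 813 = 2151 bits.
Saving = 2439 − 2151 = 288 bits.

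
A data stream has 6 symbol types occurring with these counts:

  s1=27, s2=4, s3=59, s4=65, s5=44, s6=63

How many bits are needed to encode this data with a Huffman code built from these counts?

Build the Huffman tree bottom-up:
merge s2(4) and s1(27): 31
merge 31 and s5(44): 75
merge s3(59) and s6(63): 122
merge s4(65) and 75: 140
merge 122 and 140: 262
The encoded length is the sum of every internal node's weight: 31 + 75 + 122 + 140 + 262 = 630 bits.

630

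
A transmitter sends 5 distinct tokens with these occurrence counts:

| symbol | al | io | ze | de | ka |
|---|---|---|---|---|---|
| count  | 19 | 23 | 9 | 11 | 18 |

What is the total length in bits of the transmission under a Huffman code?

180

Greedily combine the two least-frequent nodes:
ze(9) + de(11) → 20
ka(18) + al(19) → 37
20 + io(23) → 43
37 + 43 → 80
Total encoded bits = sum of merged weights = 20 + 37 + 43 + 80 = 180.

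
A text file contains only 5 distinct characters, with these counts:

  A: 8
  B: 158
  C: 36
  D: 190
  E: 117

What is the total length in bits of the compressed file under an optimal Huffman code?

1033

Merge the two smallest weights repeatedly:
A(8) + C(36) → 44
44 + E(117) → 161
B(158) + 161 → 319
D(190) + 319 → 509
The encoded length is the sum of every internal node's weight: 44 + 161 + 319 + 509 = 1033 bits.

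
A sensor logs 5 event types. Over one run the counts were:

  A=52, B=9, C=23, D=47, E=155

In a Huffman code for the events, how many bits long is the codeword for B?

4

Build the tree from the bottom:
merge B(9) and C(23): 32
merge 32 and D(47): 79
merge A(52) and 79: 131
merge 131 and E(155): 286
B's leaf is at depth 4, giving a 4-bit codeword.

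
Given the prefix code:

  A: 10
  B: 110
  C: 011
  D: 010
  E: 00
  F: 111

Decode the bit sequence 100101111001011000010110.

ADFADBEDB

Read left to right; each codeword is recognised as soon as it completes (prefix code):
  10→A | 010→D | 111→F | 10→A | 010→D | 110→B | 00→E | 010→D | 110→B
Decoded message: ADFADBEDB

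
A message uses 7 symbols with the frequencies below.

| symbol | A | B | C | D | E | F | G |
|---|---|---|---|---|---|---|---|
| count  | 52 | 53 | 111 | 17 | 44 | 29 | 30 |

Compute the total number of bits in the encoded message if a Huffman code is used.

890

Greedily combine the two least-frequent nodes:
combine D(17), F(29) → 46
combine G(30), E(44) → 74
combine 46, A(52) → 98
combine B(53), 74 → 127
combine 98, C(111) → 209
combine 127, 209 → 336
Total encoded bits = sum of merged weights = 46 + 74 + 98 + 127 + 209 + 336 = 890.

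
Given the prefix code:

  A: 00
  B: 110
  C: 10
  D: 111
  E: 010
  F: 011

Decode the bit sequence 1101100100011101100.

BBEADFA

Read left to right; each codeword is recognised as soon as it completes (prefix code):
  110→B | 110→B | 010→E | 00→A | 111→D | 011→F | 00→A
Decoded message: BBEADFA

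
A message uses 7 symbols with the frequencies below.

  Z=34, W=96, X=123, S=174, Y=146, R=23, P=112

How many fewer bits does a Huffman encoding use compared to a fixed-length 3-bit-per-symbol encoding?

263

Fixed-length: 3 bits × 708 symbols = 2124 bits.
Huffman merges:
R(23) + Z(34) → 57
57 + W(96) → 153
P(112) + X(123) → 235
Y(146) + 153 → 299
S(174) + 235 → 409
299 + 409 → 708
Huffman total = 57 + 153 + 235 + 299 + 409 + 708 = 1861 bits.
Saving = 2124 − 1861 = 263 bits.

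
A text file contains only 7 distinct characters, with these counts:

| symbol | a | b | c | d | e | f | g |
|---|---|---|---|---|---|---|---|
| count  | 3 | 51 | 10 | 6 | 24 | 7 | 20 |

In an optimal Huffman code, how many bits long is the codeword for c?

Build the tree from the bottom:
a(3) + d(6) → 9
f(7) + 9 → 16
c(10) + 16 → 26
g(20) + e(24) → 44
26 + 44 → 70
b(51) + 70 → 121
The subtree containing c is merged 3 times, so code length = 3.

3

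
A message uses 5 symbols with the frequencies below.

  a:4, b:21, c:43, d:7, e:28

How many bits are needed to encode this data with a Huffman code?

206

Merge the two smallest weights repeatedly:
a(4) + d(7) → 11
11 + b(21) → 32
e(28) + 32 → 60
c(43) + 60 → 103
The encoded length is the sum of every internal node's weight: 11 + 32 + 60 + 103 = 206 bits.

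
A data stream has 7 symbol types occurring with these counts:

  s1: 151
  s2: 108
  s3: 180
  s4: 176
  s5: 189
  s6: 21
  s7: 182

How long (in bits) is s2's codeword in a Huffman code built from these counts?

Build the tree from the bottom:
combine s6(21), s2(108) → 129
combine 129, s1(151) → 280
combine s4(176), s3(180) → 356
combine s7(182), s5(189) → 371
combine 280, 356 → 636
combine 371, 636 → 1007
s2 sits 4 levels below the root, so its codeword is 4 bits.

4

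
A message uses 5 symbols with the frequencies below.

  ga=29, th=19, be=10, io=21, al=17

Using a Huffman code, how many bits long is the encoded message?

219

Build the Huffman tree bottom-up:
combine be(10), al(17) → 27
combine th(19), io(21) → 40
combine 27, ga(29) → 56
combine 40, 56 → 96
The encoded length is the sum of every internal node's weight: 27 + 40 + 56 + 96 = 219 bits.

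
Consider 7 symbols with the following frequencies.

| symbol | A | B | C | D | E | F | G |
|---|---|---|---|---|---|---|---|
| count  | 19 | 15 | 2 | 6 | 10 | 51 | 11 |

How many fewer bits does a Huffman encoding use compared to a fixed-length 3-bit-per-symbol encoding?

76

Fixed-length: 3 bits × 114 symbols = 342 bits.
Huffman merges:
C(2) + D(6) → 8
8 + E(10) → 18
G(11) + B(15) → 26
18 + A(19) → 37
26 + 37 → 63
F(51) + 63 → 114
Huffman total = 8 + 18 + 26 + 37 + 63 + 114 = 266 bits.
Saving = 342 − 266 = 76 bits.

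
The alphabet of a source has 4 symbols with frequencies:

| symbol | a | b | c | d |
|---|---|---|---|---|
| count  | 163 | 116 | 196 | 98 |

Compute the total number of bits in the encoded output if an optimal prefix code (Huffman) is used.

1146

Build the Huffman tree bottom-up:
combine d(98), b(116) → 214
combine a(163), c(196) → 359
combine 214, 359 → 573
Each symbol's bit-cost is frequency × depth; summing gives 1146 bits (equivalently 214 + 359 + 573).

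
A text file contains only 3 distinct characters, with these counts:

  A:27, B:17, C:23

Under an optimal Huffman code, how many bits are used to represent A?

1

Huffman merges, smallest pair first:
B(17) + C(23) → 40
A(27) + 40 → 67
A is a child of the root — depth 1, so its codeword is a single bit.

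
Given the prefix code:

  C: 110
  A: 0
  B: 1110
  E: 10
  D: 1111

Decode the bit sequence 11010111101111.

Read left to right; each codeword is recognised as soon as it completes (prefix code):
  110→C | 10→E | 1111→D | 0→A | 1111→D
Decoded message: CEDAD

CEDAD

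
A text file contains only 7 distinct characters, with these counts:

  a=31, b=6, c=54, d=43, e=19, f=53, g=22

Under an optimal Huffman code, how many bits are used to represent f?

Huffman merges, smallest pair first:
merge b(6) and e(19): 25
merge g(22) and 25: 47
merge a(31) and d(43): 74
merge 47 and f(53): 100
merge c(54) and 74: 128
merge 100 and 128: 228
f sits 2 levels below the root, so its codeword is 2 bits.

2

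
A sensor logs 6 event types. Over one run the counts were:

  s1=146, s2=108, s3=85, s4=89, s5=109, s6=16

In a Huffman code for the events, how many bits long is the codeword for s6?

4

Build the tree from the bottom:
s6(16) + s3(85) → 101
s4(89) + 101 → 190
s2(108) + s5(109) → 217
s1(146) + 190 → 336
217 + 336 → 553
s6's leaf is at depth 4, giving a 4-bit codeword.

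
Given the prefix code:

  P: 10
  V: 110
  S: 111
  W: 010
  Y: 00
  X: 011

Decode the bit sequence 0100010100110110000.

WYPPXXYY

Read left to right; each codeword is recognised as soon as it completes (prefix code):
  010→W | 00→Y | 10→P | 10→P | 011→X | 011→X | 00→Y | 00→Y
Decoded message: WYPPXXYY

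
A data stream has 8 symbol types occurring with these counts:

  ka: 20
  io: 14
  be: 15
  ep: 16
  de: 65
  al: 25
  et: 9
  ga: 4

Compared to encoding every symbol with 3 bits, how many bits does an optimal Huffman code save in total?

Fixed-length: 3 bits × 168 symbols = 504 bits.
Huffman merges:
ga(4) + et(9) → 13
13 + io(14) → 27
be(15) + ep(16) → 31
ka(20) + al(25) → 45
27 + 31 → 58
45 + 58 → 103
de(65) + 103 → 168
Huffman total = 13 + 27 + 31 + 45 + 58 + 103 + 168 = 445 bits.
Saving = 504 − 445 = 59 bits.

59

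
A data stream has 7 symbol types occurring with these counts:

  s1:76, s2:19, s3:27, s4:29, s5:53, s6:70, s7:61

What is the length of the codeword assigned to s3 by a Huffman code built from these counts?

Huffman merges, smallest pair first:
s2(19) + s3(27) → 46
s4(29) + 46 → 75
s5(53) + s7(61) → 114
s6(70) + 75 → 145
s1(76) + 114 → 190
145 + 190 → 335
s3 sits 4 levels below the root, so its codeword is 4 bits.

4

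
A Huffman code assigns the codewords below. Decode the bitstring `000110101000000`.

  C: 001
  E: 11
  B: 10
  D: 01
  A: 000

Read left to right; each codeword is recognised as soon as it completes (prefix code):
  000→A | 11→E | 01→D | 01→D | 000→A | 000→A
Decoded message: AEDDAA

AEDDAA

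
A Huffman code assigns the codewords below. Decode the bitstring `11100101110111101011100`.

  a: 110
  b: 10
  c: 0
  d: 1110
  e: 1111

dcbdecbdc

Read left to right; each codeword is recognised as soon as it completes (prefix code):
  1110→d | 0→c | 10→b | 1110→d | 1111→e | 0→c | 10→b | 1110→d | 0→c
Decoded message: dcbdecbdc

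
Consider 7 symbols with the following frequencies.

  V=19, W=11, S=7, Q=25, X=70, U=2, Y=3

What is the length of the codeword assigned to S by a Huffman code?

Repeatedly merge the two smallest:
U(2) + Y(3) → 5
5 + S(7) → 12
W(11) + 12 → 23
V(19) + 23 → 42
Q(25) + 42 → 67
67 + X(70) → 137
The subtree containing S is merged 5 times, so code length = 5.

5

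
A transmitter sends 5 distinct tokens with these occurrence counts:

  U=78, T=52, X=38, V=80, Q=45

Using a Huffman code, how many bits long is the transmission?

Build the Huffman tree bottom-up:
merge X(38) and Q(45): 83
merge T(52) and U(78): 130
merge V(80) and 83: 163
merge 130 and 163: 293
Total encoded bits = sum of merged weights = 83 + 130 + 163 + 293 = 669.

669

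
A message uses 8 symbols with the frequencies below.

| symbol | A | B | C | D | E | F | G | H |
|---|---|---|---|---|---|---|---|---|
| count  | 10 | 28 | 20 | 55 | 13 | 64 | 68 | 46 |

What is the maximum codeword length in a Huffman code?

5

Merge the two lowest-weight nodes at each step:
combine A(10), E(13) → 23
combine C(20), 23 → 43
combine B(28), 43 → 71
combine H(46), D(55) → 101
combine F(64), G(68) → 132
combine 71, 101 → 172
combine 132, 172 → 304
Maximum depth reached is 5.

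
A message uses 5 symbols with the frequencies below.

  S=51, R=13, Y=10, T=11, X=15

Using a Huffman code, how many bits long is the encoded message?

198

Merge the two smallest weights repeatedly:
Y(10) + T(11) → 21
R(13) + X(15) → 28
21 + 28 → 49
49 + S(51) → 100
Total encoded bits = sum of merged weights = 21 + 28 + 49 + 100 = 198.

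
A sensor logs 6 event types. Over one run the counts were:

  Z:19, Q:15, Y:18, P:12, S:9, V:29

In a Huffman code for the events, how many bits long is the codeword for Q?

Build the tree from the bottom:
S(9) + P(12) → 21
Q(15) + Y(18) → 33
Z(19) + 21 → 40
V(29) + 33 → 62
40 + 62 → 102
Q sits 3 levels below the root, so its codeword is 3 bits.

3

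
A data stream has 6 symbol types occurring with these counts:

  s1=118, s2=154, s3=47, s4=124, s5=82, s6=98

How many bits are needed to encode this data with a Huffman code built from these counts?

Merge the two smallest weights repeatedly:
combine s3(47), s5(82) → 129
combine s6(98), s1(118) → 216
combine s4(124), 129 → 253
combine s2(154), 216 → 370
combine 253, 370 → 623
The encoded length is the sum of every internal node's weight: 129 + 216 + 253 + 370 + 623 = 1591 bits.

1591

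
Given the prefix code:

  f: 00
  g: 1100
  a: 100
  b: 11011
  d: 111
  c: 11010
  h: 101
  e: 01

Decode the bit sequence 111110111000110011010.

dbaeac

Read left to right; each codeword is recognised as soon as it completes (prefix code):
  111→d | 11011→b | 100→a | 01→e | 100→a | 11010→c
Decoded message: dbaeac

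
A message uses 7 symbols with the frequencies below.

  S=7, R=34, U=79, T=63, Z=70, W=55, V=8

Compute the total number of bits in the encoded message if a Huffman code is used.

Build the Huffman tree bottom-up:
combine S(7), V(8) → 15
combine 15, R(34) → 49
combine 49, W(55) → 104
combine T(63), Z(70) → 133
combine U(79), 104 → 183
combine 133, 183 → 316
The encoded length is the sum of every internal node's weight: 15 + 49 + 104 + 133 + 183 + 316 = 800 bits.

800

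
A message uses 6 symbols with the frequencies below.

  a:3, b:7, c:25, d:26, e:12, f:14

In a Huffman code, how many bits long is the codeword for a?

4

Huffman merges, smallest pair first:
a(3) + b(7) → 10
10 + e(12) → 22
f(14) + 22 → 36
c(25) + d(26) → 51
36 + 51 → 87
The subtree containing a is merged 4 times, so code length = 4.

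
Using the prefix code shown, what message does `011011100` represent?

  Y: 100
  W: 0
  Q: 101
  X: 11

WXWXY

Read left to right; each codeword is recognised as soon as it completes (prefix code):
  0→W | 11→X | 0→W | 11→X | 100→Y
Decoded message: WXWXY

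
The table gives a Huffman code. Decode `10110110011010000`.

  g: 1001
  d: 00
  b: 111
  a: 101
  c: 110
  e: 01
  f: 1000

aagadd

Read left to right; each codeword is recognised as soon as it completes (prefix code):
  101→a | 101→a | 1001→g | 101→a | 00→d | 00→d
Decoded message: aagadd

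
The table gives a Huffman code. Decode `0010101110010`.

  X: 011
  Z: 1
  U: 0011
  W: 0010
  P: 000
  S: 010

Read left to right; each codeword is recognised as soon as it completes (prefix code):
  0010→W | 1→Z | 011→X | 1→Z | 0010→W
Decoded message: WZXZW

WZXZW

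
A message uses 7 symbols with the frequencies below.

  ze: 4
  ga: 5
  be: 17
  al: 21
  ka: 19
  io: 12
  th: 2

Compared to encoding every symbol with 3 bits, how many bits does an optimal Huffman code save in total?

Fixed-length: 3 bits × 80 symbols = 240 bits.
Huffman merges:
merge th(2) and ze(4): 6
merge ga(5) and 6: 11
merge 11 and io(12): 23
merge be(17) and ka(19): 36
merge al(21) and 23: 44
merge 36 and 44: 80
Huffman total = 6 + 11 + 23 + 36 + 44 + 80 = 200 bits.
Saving = 240 − 200 = 40 bits.

40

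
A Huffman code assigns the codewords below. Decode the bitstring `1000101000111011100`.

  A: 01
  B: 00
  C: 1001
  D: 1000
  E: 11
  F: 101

DFBAEAEB

Read left to right; each codeword is recognised as soon as it completes (prefix code):
  1000→D | 101→F | 00→B | 01→A | 11→E | 01→A | 11→E | 00→B
Decoded message: DFBAEAEB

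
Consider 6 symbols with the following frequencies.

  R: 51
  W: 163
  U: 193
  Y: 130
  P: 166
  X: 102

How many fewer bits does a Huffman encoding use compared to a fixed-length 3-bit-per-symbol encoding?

369

Fixed-length: 3 bits × 805 symbols = 2415 bits.
Huffman merges:
R(51) + X(102) → 153
Y(130) + 153 → 283
W(163) + P(166) → 329
U(193) + 283 → 476
329 + 476 → 805
Huffman total = 153 + 283 + 329 + 476 + 805 = 2046 bits.
Saving = 2415 − 2046 = 369 bits.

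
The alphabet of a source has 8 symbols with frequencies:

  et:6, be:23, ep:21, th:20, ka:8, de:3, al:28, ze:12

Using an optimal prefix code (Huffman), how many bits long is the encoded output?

338

Merge the two smallest weights repeatedly:
merge de(3) and et(6): 9
merge ka(8) and 9: 17
merge ze(12) and 17: 29
merge th(20) and ep(21): 41
merge be(23) and al(28): 51
merge 29 and 41: 70
merge 51 and 70: 121
Total encoded bits = sum of merged weights = 9 + 17 + 29 + 41 + 51 + 70 + 121 = 338.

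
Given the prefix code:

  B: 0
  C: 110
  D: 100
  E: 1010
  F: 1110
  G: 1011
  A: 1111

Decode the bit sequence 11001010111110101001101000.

CBEAEDCDB

Read left to right; each codeword is recognised as soon as it completes (prefix code):
  110→C | 0→B | 1010→E | 1111→A | 1010→E | 100→D | 110→C | 100→D | 0→B
Decoded message: CBEAEDCDB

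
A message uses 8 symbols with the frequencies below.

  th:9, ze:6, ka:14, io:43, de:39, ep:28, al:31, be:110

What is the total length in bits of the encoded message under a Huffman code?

Merge the two smallest weights repeatedly:
ze(6) + th(9) → 15
ka(14) + 15 → 29
ep(28) + 29 → 57
al(31) + de(39) → 70
io(43) + 57 → 100
70 + 100 → 170
be(110) + 170 → 280
Total encoded bits = sum of merged weights = 15 + 29 + 57 + 70 + 100 + 170 + 280 = 721.

721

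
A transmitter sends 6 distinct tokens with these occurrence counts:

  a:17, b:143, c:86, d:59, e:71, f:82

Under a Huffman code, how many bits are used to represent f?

2

Build the tree from the bottom:
merge a(17) and d(59): 76
merge e(71) and 76: 147
merge f(82) and c(86): 168
merge b(143) and 147: 290
merge 168 and 290: 458
f sits 2 levels below the root, so its codeword is 2 bits.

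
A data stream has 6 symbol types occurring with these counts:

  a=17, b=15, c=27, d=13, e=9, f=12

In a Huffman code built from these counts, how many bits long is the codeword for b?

3

Repeatedly merge the two smallest:
merge e(9) and f(12): 21
merge d(13) and b(15): 28
merge a(17) and 21: 38
merge c(27) and 28: 55
merge 38 and 55: 93
b sits 3 levels below the root, so its codeword is 3 bits.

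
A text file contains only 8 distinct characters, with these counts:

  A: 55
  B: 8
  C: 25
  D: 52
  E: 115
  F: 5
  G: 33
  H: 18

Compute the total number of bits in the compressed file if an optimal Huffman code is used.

803

Greedily combine the two least-frequent nodes:
combine F(5), B(8) → 13
combine 13, H(18) → 31
combine C(25), 31 → 56
combine G(33), D(52) → 85
combine A(55), 56 → 111
combine 85, 111 → 196
combine E(115), 196 → 311
The encoded length is the sum of every internal node's weight: 13 + 31 + 56 + 85 + 111 + 196 + 311 = 803 bits.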